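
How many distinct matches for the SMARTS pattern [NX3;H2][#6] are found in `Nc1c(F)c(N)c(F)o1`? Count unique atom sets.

2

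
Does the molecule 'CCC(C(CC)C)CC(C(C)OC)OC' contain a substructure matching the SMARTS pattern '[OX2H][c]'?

The pattern [OX2H][c] describes a hydroxyl oxygen attached to an aromatic carbon — a phenol.
The closest candidate here is a methoxy ether (-OCH3), but the oxygen has H0, not H1. No other fragment satisfies the full query, so there is no match.

No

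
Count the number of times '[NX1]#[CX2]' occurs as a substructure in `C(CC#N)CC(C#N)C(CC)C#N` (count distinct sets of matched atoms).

3

[NX1]#[CX2] is the SMARTS for a nitrile: a nitrogen triple-bonded to a two-connected carbon.
The molecule carries 3 separate instances of a nitrile (-C#N) meeting every constraint; each maps to a distinct set of atoms, giving 3 matches.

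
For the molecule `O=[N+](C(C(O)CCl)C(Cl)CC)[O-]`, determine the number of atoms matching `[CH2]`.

The query [CH2] means: aliphatic carbon with exactly two hydrogens.
Check the 12 heavy atoms by environment: 2× C (H2) → match; 3× C (H1) → no; 2× Cl (H0) → no; 1× O (H1) → no; 1× C (H3) → no; 1× N (charge +1, H0) → no; 1× O (charge -1, H0) → no; 1× O (H0) → no.
That gives 2 matching atoms.

2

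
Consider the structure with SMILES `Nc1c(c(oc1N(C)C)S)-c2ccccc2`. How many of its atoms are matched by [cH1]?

5

The query [cH1] means: aromatic carbon bearing exactly one hydrogen.
Check the 16 heavy atoms by environment: 1× o (aromatic, H0) → no; 5× c (aromatic, H0) → no; 1× S (H1) → no; 1× N (H2) → no; 5× c (aromatic, H1) → match; 1× N (H0) → no; 2× C (H3) → no.
That gives 5 matching atoms.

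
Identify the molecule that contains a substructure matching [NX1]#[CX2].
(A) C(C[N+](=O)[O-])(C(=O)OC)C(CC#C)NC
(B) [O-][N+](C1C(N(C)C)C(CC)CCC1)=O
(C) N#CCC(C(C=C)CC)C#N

C

[NX1]#[CX2] describes a nitrogen triple-bonded to a two-connected carbon (a nitrile).
(A) has a nitro group (-[N+](=O)[O-]) but there is no C#N triple bond.
(B) has a nitro group (-[N+](=O)[O-]) but there is no C#N triple bond.
(C) contains a nitrile (-C#N), which satisfies every atom and bond constraint.
So the answer is (C).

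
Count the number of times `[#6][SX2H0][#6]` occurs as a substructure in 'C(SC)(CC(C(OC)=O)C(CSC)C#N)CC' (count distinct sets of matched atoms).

[#6][SX2H0][#6] is the SMARTS for a thioether: an aliphatic sulfur bridging two carbons with no H on the sulfur.
The molecule carries 2 separate instances of a methylthio ether (-SCH3) meeting every constraint; each maps to a distinct set of atoms, giving 2 matches.

2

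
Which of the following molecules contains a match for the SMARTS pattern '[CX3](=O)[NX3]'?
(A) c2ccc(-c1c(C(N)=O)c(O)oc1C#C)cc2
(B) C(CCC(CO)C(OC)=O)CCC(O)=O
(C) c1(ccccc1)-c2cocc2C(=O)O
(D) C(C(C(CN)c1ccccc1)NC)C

A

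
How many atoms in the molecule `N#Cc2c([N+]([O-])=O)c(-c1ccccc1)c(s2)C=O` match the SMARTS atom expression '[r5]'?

The query [r5] means: r5 matches atoms in a five-membered ring.
Check the 18 heavy atoms by environment: 1× s (aromatic, in 5-ring) → match; 4× c (aromatic, in 5-ring) → match; 6× c (aromatic, in 6-ring) → no; 1× N (charge +1, acyclic) → no; 1× O (charge -1, acyclic) → no; 2× O (acyclic) → no; 2× C (acyclic) → no; 1× N (acyclic) → no.
Summing the matching environments: 1 + 4 = 5 matching atoms.

5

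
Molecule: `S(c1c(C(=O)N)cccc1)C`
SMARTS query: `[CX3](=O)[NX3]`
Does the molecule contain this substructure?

Yes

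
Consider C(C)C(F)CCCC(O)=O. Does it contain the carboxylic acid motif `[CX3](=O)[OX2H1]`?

The pattern [CX3](=O)[OX2H1] describes an sp2 carbon double-bonded to O and single-bonded to an -OH oxygen — a carboxylic acid.
The molecule carries a carboxylic acid group (-C(=O)OH), whose atoms satisfy every constraint of the query, so the pattern matches.

Yes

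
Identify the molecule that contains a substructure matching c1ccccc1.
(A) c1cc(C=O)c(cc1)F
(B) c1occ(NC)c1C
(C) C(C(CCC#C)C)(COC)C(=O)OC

c1ccccc1 describes six aromatic carbons in a ring (a benzene ring).
(A) contains the required atom environment, so the pattern matches.
(B) has a methyl group (-CH3) but no six-membered all-carbon aromatic ring is present.
(C) has a methyl group (-CH3) but no six-membered all-carbon aromatic ring is present.
So the answer is (A).

A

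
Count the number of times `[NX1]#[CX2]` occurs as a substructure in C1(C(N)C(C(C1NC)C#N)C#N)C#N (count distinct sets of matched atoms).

[NX1]#[CX2] is the SMARTS for a nitrile: a nitrogen triple-bonded to a two-connected carbon.
The molecule carries 3 separate instances of a nitrile (-C#N) meeting every constraint; each maps to a distinct set of atoms, giving 3 matches.

3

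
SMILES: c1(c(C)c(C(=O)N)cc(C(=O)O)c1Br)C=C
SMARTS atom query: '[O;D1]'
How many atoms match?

Check the 16 heavy atoms by environment: 5× c (aromatic, D3) → no; 1× c (aromatic, D2) → no; 2× C (D3) → no; 3× O (D1) → match; 1× Br (D1) → no; 2× C (D1) → no; 1× N (D1) → no; 1× C (D2) → no.
That gives 3 matching atoms.

3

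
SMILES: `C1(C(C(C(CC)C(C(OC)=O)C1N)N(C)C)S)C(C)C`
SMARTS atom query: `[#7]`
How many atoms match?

2

The query [#7] means: #7 matches any nitrogen atom regardless of aromaticity.
Check the 20 heavy atoms by environment: 15× C → no; 2× N → match; 1× S → no; 2× O → no.
That gives 2 matching atoms.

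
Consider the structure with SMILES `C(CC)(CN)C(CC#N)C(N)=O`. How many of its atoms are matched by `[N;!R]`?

The query [N;!R] means: aliphatic nitrogen not in a ring.
Check the 12 heavy atoms by environment: 8× C (acyclic) → no; 3× N (acyclic) → match; 1× O (acyclic) → no.
That gives 3 matching atoms.

3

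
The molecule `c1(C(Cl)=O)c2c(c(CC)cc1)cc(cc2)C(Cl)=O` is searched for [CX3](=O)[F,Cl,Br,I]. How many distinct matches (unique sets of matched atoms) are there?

2

[CX3](=O)[F,Cl,Br,I] is the SMARTS for an acyl halide: a carbonyl carbon bonded to a halogen.
The molecule carries 2 separate instances of an acyl chloride (-C(=O)Cl) meeting every constraint; each maps to a distinct set of atoms, giving 2 matches.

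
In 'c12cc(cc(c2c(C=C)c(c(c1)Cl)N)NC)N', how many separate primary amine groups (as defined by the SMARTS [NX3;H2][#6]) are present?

2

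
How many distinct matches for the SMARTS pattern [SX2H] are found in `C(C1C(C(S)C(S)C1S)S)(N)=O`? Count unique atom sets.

4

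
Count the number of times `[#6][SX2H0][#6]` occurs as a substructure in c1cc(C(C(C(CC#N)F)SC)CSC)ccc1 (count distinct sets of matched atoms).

2

[#6][SX2H0][#6] is the SMARTS for a thioether: an aliphatic sulfur bridging two carbons with no H on the sulfur.
The molecule carries 2 separate instances of a methylthio ether (-SCH3) meeting every constraint; each maps to a distinct set of atoms, giving 2 matches.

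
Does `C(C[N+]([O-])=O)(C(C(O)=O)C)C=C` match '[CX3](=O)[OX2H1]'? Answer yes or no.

The pattern [CX3](=O)[OX2H1] describes an sp2 carbon double-bonded to O and single-bonded to an -OH oxygen — a carboxylic acid.
The molecule carries a carboxylic acid group (-C(=O)OH), whose atoms satisfy every constraint of the query, so the pattern matches.

Yes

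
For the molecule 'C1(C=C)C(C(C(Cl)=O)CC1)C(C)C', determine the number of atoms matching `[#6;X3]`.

3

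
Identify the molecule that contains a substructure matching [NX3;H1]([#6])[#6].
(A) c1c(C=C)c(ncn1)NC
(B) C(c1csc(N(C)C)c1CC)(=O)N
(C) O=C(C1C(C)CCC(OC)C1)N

A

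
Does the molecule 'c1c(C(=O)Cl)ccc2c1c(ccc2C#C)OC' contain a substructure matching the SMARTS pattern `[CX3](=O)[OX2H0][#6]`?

No

The pattern [CX3](=O)[OX2H0][#6] describes a carbonyl carbon bonded to an oxygen that is itself bonded to carbon (no H on that O) — an ester.
The closest candidate here is a methoxy ether (-OCH3), but the ether oxygen is not adjacent to a C=O carbon. No other fragment satisfies the full query, so there is no match.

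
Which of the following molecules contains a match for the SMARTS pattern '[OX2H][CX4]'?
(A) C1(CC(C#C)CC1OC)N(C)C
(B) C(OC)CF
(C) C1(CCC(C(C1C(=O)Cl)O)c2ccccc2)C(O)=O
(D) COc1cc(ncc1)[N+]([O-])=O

[OX2H][CX4] describes a hydroxyl oxygen bound to an sp3 (X4) carbon (an aliphatic alcohol).
(A) has a methoxy ether (-OCH3) but the oxygen has H0 (ether), not H1.
(B) has a methoxy ether (-OCH3) but the oxygen has H0 (ether), not H1.
(C) contains a hydroxyl group (-OH), which satisfies every atom and bond constraint.
(D) has a methoxy ether (-OCH3) but the oxygen has H0 (ether), not H1.
So the answer is (C).

C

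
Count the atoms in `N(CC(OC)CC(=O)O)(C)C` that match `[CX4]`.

6

The query [CX4] means: C with X4: aliphatic carbon with exactly 4 total connections (bonds + H).
Check the 11 heavy atoms by environment: 6× C (X4) → match; 1× C (X3) → no; 1× O (X1) → no; 2× O (X2) → no; 1× N (X3) → no.
That gives 6 matching atoms.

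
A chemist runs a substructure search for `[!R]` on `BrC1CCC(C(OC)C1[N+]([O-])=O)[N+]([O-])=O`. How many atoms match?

9

Check the 15 heavy atoms by environment: 6× C (in 6-ring) → no; 2× N (charge +1, acyclic) → match; 2× O (charge -1, acyclic) → match; 3× O (acyclic) → match; 1× C (acyclic) → match; 1× Br (acyclic) → match.
Summing the matching environments: 2 + 2 + 3 + 1 + 1 = 9 matching atoms.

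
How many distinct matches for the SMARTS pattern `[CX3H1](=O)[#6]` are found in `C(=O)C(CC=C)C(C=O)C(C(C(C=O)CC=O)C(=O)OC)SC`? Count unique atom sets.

[CX3H1](=O)[#6] is the SMARTS for an aldehyde: an sp2 carbon with one H, double-bonded to O and single-bonded to carbon.
The molecule carries 4 separate instances of an aldehyde (-CHO) meeting every constraint; each maps to a distinct set of atoms, giving 4 matches.

4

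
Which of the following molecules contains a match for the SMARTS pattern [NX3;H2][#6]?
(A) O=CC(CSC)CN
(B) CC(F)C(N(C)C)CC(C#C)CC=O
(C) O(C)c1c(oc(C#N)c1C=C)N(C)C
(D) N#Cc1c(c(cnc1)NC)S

A

[NX3;H2][#6] describes a trivalent nitrogen with two H attached to carbon (a primary amine).
(A) contains a primary amino group (-NH2), which satisfies every atom and bond constraint.
(B) has a dimethylamino group (-N(CH3)2) but the nitrogen has H0, not H2.
(C) has a nitrile (-C#N) but the nitrogen is NX1 (triple-bonded), not NX3 with two H.
(D) has an N-methylamino group (-NHCH3) but the nitrogen bears two carbons and only one H (H1), not H2.
So the answer is (A).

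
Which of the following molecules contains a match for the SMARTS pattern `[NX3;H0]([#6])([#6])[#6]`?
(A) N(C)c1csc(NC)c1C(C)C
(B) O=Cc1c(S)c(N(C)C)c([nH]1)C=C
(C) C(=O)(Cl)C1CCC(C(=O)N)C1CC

B

[NX3;H0]([#6])([#6])[#6] describes a trivalent nitrogen with no H, bonded to three carbons (a tertiary amine).
(A) has an N-methylamino group (-NHCH3) but the nitrogen still has one H (H1), not H0.
(B) contains a dimethylamino group (-N(CH3)2), which satisfies every atom and bond constraint.
(C) has a primary amide (-C(=O)NH2) but the amide nitrogen has H2 and only one carbon neighbour.
So the answer is (B).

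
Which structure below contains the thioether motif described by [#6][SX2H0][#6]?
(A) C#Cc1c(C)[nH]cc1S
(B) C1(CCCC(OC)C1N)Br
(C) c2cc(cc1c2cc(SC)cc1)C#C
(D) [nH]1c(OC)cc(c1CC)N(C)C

C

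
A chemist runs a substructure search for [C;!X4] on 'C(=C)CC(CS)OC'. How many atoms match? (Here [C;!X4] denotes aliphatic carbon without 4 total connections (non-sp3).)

2

Check the 8 heavy atoms by environment: 4× C (X4) → no; 2× C (X3) → match; 1× O (X2) → no; 1× S (X2) → no.
That gives 2 matching atoms.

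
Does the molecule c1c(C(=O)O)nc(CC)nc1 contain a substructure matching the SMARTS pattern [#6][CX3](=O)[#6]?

No

The pattern [#6][CX3](=O)[#6] describes a carbonyl carbon (no H) flanked by two carbons — a ketone.
The closest candidate here is a carboxylic acid group (-C(=O)OH), but one neighbour of the carbonyl carbon is O, not C. No other fragment satisfies the full query, so there is no match.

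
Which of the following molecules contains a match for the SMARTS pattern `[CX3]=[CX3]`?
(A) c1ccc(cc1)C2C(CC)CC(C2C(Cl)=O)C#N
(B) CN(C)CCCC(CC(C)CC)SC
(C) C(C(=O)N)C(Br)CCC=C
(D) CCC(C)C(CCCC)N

C

[CX3]=[CX3] describes a non-aromatic C=C double bond between two sp2 carbons (an alkene).
(A) has an ethyl group (-CH2CH3) but its C-C bond is a single bond between CX4 carbons, not CX3=CX3.
(B) has an ethyl group (-CH2CH3) but its C-C bond is a single bond between CX4 carbons, not CX3=CX3.
(C) contains a vinyl group (-CH=CH2), which satisfies every atom and bond constraint.
(D) has an ethyl group (-CH2CH3) but its C-C bond is a single bond between CX4 carbons, not CX3=CX3.
So the answer is (C).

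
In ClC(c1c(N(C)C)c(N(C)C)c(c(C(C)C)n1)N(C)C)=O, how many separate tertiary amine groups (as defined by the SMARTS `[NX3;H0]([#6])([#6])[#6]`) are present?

3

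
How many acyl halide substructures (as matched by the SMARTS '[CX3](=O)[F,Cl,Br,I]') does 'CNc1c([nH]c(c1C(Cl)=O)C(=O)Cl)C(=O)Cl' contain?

[CX3](=O)[F,Cl,Br,I] is the SMARTS for an acyl halide: a carbonyl carbon bonded to a halogen.
The molecule carries 3 separate instances of an acyl chloride (-C(=O)Cl) meeting every constraint; each maps to a distinct set of atoms, giving 3 matches.

3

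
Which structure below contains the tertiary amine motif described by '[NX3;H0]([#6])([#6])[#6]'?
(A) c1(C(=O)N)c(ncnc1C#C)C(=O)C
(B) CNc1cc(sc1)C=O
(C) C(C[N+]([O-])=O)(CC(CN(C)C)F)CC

C

[NX3;H0]([#6])([#6])[#6] describes a trivalent nitrogen with no H, bonded to three carbons (a tertiary amine).
(A) has a primary amide (-C(=O)NH2) but the amide nitrogen has H2 and only one carbon neighbour.
(B) has an N-methylamino group (-NHCH3) but the nitrogen still has one H (H1), not H0.
(C) contains a dimethylamino group (-N(CH3)2), which satisfies every atom and bond constraint.
So the answer is (C).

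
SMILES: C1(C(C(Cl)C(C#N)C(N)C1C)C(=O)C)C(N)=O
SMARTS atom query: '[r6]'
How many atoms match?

6

The query [r6] means: r6 matches atoms in a six-membered ring.
Check the 17 heavy atoms by environment: 6× C (in 6-ring) → match; 5× C (acyclic) → no; 2× O (acyclic) → no; 3× N (acyclic) → no; 1× Cl (acyclic) → no.
That gives 6 matching atoms.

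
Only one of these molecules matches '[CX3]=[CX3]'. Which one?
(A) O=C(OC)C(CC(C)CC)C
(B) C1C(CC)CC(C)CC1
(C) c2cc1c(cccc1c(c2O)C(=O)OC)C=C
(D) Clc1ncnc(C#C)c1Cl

C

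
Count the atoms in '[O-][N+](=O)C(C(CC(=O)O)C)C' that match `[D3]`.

Check the 11 heavy atoms by environment: 2× C (D1) → no; 3× C (D3) → match; 1× C (D2) → no; 1× N (charge +1, D3) → match; 1× O (charge -1, D1) → no; 3× O (D1) → no.
Summing the matching environments: 3 + 1 = 4 matching atoms.

4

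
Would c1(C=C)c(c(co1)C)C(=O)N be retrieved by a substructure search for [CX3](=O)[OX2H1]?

No

The pattern [CX3](=O)[OX2H1] describes an sp2 carbon double-bonded to O and single-bonded to an -OH oxygen — a carboxylic acid.
The closest candidate here is a primary amide (-C(=O)NH2), but the carbonyl is bonded to N, not to an -OH oxygen. No other fragment satisfies the full query, so there is no match.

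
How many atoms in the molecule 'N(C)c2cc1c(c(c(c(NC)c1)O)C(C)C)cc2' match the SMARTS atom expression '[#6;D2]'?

4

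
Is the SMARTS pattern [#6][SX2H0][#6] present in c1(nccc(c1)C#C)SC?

The pattern [#6][SX2H0][#6] describes an aliphatic sulfur bridging two carbons with no H on the sulfur — a thioether.
The molecule carries a methylthio ether (-SCH3), whose atoms satisfy every constraint of the query, so the pattern matches.

Yes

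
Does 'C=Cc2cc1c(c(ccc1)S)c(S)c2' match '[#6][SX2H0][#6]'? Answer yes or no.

No

The pattern [#6][SX2H0][#6] describes an aliphatic sulfur bridging two carbons with no H on the sulfur — a thioether.
The closest candidate here is a thiol (-SH), but the sulfur has H1, not H0 bridging two carbons. No other fragment satisfies the full query, so there is no match.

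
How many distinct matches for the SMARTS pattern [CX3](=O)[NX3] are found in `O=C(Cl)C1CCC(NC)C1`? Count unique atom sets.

[CX3](=O)[NX3] is the SMARTS for an amide: a carbonyl carbon bonded to a trivalent nitrogen.
No fragment in the molecule satisfies every constraint, giving 0 matches.

0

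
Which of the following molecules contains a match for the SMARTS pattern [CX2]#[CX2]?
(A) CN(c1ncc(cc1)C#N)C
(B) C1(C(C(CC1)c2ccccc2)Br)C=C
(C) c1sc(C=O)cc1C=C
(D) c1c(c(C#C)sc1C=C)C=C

D

[CX2]#[CX2] describes a carbon-carbon triple bond (an alkyne).
(A) has a nitrile (-C#N) but the triple bond is C#N, not C#C.
(B) has a vinyl group (-CH=CH2) but the C=C is a double bond; both carbons are CX3, not CX2.
(C) has a vinyl group (-CH=CH2) but the C=C is a double bond; both carbons are CX3, not CX2.
(D) contains an ethynyl group (-C#CH), which satisfies every atom and bond constraint.
So the answer is (D).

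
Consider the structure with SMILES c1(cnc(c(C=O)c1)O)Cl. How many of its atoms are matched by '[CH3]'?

0

The query [CH3] means: aliphatic carbon with exactly three hydrogens.
Check the 10 heavy atoms by environment: 1× n (aromatic, H0) → no; 2× c (aromatic, H1) → no; 3× c (aromatic, H0) → no; 1× O (H1) → no; 1× C (H1) → no; 1× O (H0) → no; 1× Cl (H0) → no.
No environment satisfies the query, so 0 matching atoms.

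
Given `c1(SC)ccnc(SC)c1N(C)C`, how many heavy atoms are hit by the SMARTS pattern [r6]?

6

The query [r6] means: r6 matches atoms in a six-membered ring.
Check the 13 heavy atoms by environment: 1× n (aromatic, in 6-ring) → match; 5× c (aromatic, in 6-ring) → match; 2× S (acyclic) → no; 4× C (acyclic) → no; 1× N (acyclic) → no.
Summing the matching environments: 1 + 5 = 6 matching atoms.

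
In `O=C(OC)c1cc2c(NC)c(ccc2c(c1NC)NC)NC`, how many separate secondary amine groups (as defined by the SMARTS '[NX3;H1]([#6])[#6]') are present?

4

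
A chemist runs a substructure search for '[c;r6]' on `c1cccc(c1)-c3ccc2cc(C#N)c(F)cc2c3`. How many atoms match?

16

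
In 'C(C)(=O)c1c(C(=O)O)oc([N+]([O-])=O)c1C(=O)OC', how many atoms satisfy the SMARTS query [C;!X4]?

3

The query [C;!X4] means: aliphatic carbon that does not have four total connections.
Check the 18 heavy atoms by environment: 1× o (aromatic, X2) → no; 4× c (aromatic, X3) → no; 3× C (X3) → match; 4× O (X1) → no; 2× C (X4) → no; 1× N (charge +1, X3) → no; 1× O (charge -1, X1) → no; 2× O (X2) → no.
That gives 3 matching atoms.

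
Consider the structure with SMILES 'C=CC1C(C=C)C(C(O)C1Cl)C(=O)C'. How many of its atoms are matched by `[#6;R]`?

5

The query [#6;R] means: carbon that is part of a ring.
Check the 14 heavy atoms by environment: 5× C (in 5-ring) → match; 1× Cl (acyclic) → no; 6× C (acyclic) → no; 2× O (acyclic) → no.
That gives 5 matching atoms.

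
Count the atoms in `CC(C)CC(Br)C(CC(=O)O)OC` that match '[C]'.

9

The query [C] means: uppercase C matches aliphatic (non-aromatic) carbon only.
Check the 13 heavy atoms by environment: 9× C → match; 1× Br → no; 3× O → no.
That gives 9 matching atoms.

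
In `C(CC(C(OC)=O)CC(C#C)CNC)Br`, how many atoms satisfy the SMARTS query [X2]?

3

The query [X2] means: any atom with exactly two total connections (bonds + H).
Check the 15 heavy atoms by environment: 8× C (X4) → no; 1× Br (X1) → no; 1× N (X3) → no; 1× C (X3) → no; 1× O (X1) → no; 1× O (X2) → match; 2× C (X2) → match.
Summing the matching environments: 1 + 2 = 3 matching atoms.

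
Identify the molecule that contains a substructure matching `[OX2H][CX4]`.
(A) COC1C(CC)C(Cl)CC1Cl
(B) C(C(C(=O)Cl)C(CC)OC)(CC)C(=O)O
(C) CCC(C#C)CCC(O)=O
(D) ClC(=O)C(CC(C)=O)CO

D

[OX2H][CX4] describes a hydroxyl oxygen bound to an sp3 (X4) carbon (an aliphatic alcohol).
(A) has a methoxy ether (-OCH3) but the oxygen has H0 (ether), not H1.
(B) has a carboxylic acid group (-C(=O)OH) but the -OH is on a CX3 carbonyl carbon, not a CX4 carbon.
(C) has a carboxylic acid group (-C(=O)OH) but the -OH is on a CX3 carbonyl carbon, not a CX4 carbon.
(D) contains a hydroxyl group (-OH), which satisfies every atom and bond constraint.
So the answer is (D).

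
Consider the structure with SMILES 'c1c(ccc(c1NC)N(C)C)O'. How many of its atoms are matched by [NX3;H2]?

0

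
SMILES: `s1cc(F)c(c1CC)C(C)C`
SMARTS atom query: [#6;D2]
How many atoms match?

2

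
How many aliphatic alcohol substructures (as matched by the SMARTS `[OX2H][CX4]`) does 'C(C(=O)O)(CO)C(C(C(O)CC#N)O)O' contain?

[OX2H][CX4] is the SMARTS for an aliphatic alcohol: a hydroxyl oxygen bound to an sp3 (X4) carbon.
The molecule carries 4 separate instances of a hydroxyl group (-OH) meeting every constraint; each maps to a distinct set of atoms, giving 4 matches.

4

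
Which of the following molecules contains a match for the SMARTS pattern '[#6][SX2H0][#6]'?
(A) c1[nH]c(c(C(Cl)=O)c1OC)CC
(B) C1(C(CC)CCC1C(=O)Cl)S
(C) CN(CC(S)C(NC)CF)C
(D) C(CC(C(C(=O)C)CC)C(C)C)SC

D

[#6][SX2H0][#6] describes an aliphatic sulfur bridging two carbons with no H on the sulfur (a thioether).
(A) has a methoxy ether (-OCH3) but the bridging atom is O, not S.
(B) has a thiol (-SH) but the sulfur has H1, not H0 bridging two carbons.
(C) has a thiol (-SH) but the sulfur has H1, not H0 bridging two carbons.
(D) contains a methylthio ether (-SCH3), which satisfies every atom and bond constraint.
So the answer is (D).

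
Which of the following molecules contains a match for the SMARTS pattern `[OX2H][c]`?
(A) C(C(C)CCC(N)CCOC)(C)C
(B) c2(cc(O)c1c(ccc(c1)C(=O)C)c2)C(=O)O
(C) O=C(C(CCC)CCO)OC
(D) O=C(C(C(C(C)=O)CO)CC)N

[OX2H][c] describes a hydroxyl oxygen attached to an aromatic carbon (a phenol).
(A) has a methoxy ether (-OCH3) but the oxygen has H0, not H1.
(B) contains a hydroxyl group (-OH), which satisfies every atom and bond constraint.
(C) has a hydroxyl group (-OH) but the -OH is on an aliphatic carbon, not an aromatic c.
(D) has a hydroxyl group (-OH) but the -OH is on an aliphatic carbon, not an aromatic c.
So the answer is (B).

B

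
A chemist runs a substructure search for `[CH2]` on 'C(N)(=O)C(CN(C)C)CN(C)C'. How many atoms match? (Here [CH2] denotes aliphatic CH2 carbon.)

2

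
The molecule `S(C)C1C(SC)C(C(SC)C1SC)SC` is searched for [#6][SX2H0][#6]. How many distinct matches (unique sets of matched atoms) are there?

5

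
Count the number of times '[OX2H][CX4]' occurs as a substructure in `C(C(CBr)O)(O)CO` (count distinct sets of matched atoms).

[OX2H][CX4] is the SMARTS for an aliphatic alcohol: a hydroxyl oxygen bound to an sp3 (X4) carbon.
The molecule carries 3 separate instances of a hydroxyl group (-OH) meeting every constraint; each maps to a distinct set of atoms, giving 3 matches.

3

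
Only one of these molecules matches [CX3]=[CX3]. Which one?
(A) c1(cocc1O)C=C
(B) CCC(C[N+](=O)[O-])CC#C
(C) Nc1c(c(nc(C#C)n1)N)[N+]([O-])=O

[CX3]=[CX3] describes a non-aromatic C=C double bond between two sp2 carbons (an alkene).
(A) contains a vinyl group (-CH=CH2), which satisfies every atom and bond constraint.
(B) has an ethyl group (-CH2CH3) but its C-C bond is a single bond between CX4 carbons, not CX3=CX3.
(C) has an ethynyl group (-C#CH) but the C-C bond is a triple bond, not a double bond.
So the answer is (A).

A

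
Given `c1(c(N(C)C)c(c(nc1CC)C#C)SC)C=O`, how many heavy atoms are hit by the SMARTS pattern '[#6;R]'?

The query [#6;R] means: carbon that is part of a ring.
Check the 17 heavy atoms by environment: 1× n (aromatic, in 6-ring) → no; 5× c (aromatic, in 6-ring) → match; 8× C (acyclic) → no; 1× S (acyclic) → no; 1× O (acyclic) → no; 1× N (acyclic) → no.
That gives 5 matching atoms.

5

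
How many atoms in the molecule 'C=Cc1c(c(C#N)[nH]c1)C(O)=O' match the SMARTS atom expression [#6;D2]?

3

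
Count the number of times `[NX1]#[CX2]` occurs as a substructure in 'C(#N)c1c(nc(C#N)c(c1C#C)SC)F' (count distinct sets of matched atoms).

[NX1]#[CX2] is the SMARTS for a nitrile: a nitrogen triple-bonded to a two-connected carbon.
The molecule carries 2 separate instances of a nitrile (-C#N) meeting every constraint; each maps to a distinct set of atoms, giving 2 matches.

2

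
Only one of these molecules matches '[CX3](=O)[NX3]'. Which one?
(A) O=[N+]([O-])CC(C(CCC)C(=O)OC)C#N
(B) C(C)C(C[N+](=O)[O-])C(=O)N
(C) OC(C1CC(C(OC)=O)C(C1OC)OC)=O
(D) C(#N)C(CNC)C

B

[CX3](=O)[NX3] describes a carbonyl carbon bonded to a trivalent nitrogen (an amide).
(A) has a methyl-ester group (-C(=O)OCH3) but the carbonyl is bonded to O, not to an NX3 nitrogen.
(B) contains a primary amide (-C(=O)NH2), which satisfies every atom and bond constraint.
(C) has a carboxylic acid group (-C(=O)OH) but the carbonyl is bonded to O, not to an NX3 nitrogen.
(D) has a nitrile (-C#N) but the nitrile N is NX1 (triple-bonded), not NX3.
So the answer is (B).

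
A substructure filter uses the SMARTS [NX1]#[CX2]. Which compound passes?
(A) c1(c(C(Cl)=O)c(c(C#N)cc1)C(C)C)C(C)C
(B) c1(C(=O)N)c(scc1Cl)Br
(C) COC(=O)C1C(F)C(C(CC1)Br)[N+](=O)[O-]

A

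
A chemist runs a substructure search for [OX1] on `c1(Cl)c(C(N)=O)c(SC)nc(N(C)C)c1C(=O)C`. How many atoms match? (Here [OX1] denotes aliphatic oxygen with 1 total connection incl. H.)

2

Check the 18 heavy atoms by environment: 1× n (aromatic, X2) → no; 5× c (aromatic, X3) → no; 2× C (X3) → no; 2× O (X1) → match; 2× N (X3) → no; 1× Cl (X1) → no; 4× C (X4) → no; 1× S (X2) → no.
That gives 2 matching atoms.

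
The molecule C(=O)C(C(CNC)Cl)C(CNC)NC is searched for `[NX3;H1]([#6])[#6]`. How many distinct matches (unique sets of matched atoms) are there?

3

[NX3;H1]([#6])[#6] is the SMARTS for a secondary amine: a trivalent nitrogen with one H, bonded to two carbons.
The molecule carries 3 separate instances of an N-methylamino group (-NHCH3) meeting every constraint; each maps to a distinct set of atoms, giving 3 matches.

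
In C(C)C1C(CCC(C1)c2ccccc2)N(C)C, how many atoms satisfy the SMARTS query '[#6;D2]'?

9

The query [#6;D2] means: any carbon bonded to exactly two heavy atoms.
Check the 17 heavy atoms by environment: 4× C (D2) → match; 3× C (D3) → no; 1× c (aromatic, D3) → no; 5× c (aromatic, D2) → match; 1× N (D3) → no; 3× C (D1) → no.
Summing the matching environments: 4 + 5 = 9 matching atoms.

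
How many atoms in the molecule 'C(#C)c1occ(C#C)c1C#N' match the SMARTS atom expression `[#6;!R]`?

5

Check the 11 heavy atoms by environment: 1× o (aromatic, in 5-ring) → no; 4× c (aromatic, in 5-ring) → no; 5× C (acyclic) → match; 1× N (acyclic) → no.
That gives 5 matching atoms.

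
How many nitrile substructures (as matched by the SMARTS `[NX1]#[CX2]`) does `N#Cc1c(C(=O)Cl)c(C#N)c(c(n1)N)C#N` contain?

3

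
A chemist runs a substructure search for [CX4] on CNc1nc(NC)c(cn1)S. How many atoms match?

2

The query [CX4] means: C with X4: aliphatic carbon with exactly 4 total connections (bonds + H).
Check the 11 heavy atoms by environment: 2× n (aromatic, X2) → no; 4× c (aromatic, X3) → no; 2× N (X3) → no; 2× C (X4) → match; 1× S (X2) → no.
That gives 2 matching atoms.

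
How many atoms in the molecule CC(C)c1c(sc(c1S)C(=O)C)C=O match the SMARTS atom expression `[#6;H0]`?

The query [#6;H0] means: any carbon with no attached hydrogen.
Check the 14 heavy atoms by environment: 1× s (aromatic, H0) → no; 4× c (aromatic, H0) → match; 2× C (H1) → no; 3× C (H3) → no; 1× C (H0) → match; 2× O (H0) → no; 1× S (H1) → no.
Summing the matching environments: 4 + 1 = 5 matching atoms.

5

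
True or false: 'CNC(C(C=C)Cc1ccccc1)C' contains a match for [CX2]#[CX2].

False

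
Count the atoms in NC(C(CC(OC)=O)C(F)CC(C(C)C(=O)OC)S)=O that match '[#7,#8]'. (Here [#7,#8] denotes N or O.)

The query [#7,#8] means: nitrogen or oxygen (comma = OR).
Check the 20 heavy atoms by environment: 12× C → no; 5× O → match; 1× F → no; 1× N → match; 1× S → no.
Summing the matching environments: 5 + 1 = 6 matching atoms.

6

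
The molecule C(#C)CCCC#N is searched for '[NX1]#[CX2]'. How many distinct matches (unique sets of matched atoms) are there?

[NX1]#[CX2] is the SMARTS for a nitrile: a nitrogen triple-bonded to a two-connected carbon.
Exactly one fragment in the molecule meets all constraints, giving 1 match.

1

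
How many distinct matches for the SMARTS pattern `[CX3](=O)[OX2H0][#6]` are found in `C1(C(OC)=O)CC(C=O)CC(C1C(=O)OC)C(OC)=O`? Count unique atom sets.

[CX3](=O)[OX2H0][#6] is the SMARTS for an ester: a carbonyl carbon bonded to an oxygen that is itself bonded to carbon (no H on that O).
The molecule carries 3 separate instances of a methyl-ester group (-C(=O)OCH3) meeting every constraint; each maps to a distinct set of atoms, giving 3 matches.

3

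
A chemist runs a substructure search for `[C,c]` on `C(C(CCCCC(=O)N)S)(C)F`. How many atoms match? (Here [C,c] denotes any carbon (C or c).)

8

Check the 12 heavy atoms by environment: 8× C → match; 1× F → no; 1× O → no; 1× N → no; 1× S → no.
That gives 8 matching atoms.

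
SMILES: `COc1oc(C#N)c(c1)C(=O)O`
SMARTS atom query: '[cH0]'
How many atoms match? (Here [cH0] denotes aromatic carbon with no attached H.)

3

The query [cH0] means: aromatic carbon with no attached hydrogen (substituted or ring-fusion).
Check the 12 heavy atoms by environment: 1× o (aromatic, H0) → no; 3× c (aromatic, H0) → match; 1× c (aromatic, H1) → no; 2× C (H0) → no; 2× O (H0) → no; 1× O (H1) → no; 1× C (H3) → no; 1× N (H0) → no.
That gives 3 matching atoms.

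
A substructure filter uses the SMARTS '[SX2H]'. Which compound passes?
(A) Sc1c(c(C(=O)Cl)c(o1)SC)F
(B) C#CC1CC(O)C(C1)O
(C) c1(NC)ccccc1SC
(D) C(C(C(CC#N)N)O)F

A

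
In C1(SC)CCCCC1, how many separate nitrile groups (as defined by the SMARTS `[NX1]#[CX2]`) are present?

0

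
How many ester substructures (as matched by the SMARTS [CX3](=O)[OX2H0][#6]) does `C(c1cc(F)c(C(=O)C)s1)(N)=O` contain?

[CX3](=O)[OX2H0][#6] is the SMARTS for an ester: a carbonyl carbon bonded to an oxygen that is itself bonded to carbon (no H on that O).
The molecule has a primary amide (-C(=O)NH2), but the carbonyl is bonded to N, not to an O-C linkage; nothing else fits, so there are 0 matches.

0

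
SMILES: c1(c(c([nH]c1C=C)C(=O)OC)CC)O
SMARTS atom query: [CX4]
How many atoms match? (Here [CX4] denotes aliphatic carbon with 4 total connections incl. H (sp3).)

3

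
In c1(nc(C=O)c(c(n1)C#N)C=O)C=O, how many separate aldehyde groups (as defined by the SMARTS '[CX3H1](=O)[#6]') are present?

3

[CX3H1](=O)[#6] is the SMARTS for an aldehyde: an sp2 carbon with one H, double-bonded to O and single-bonded to carbon.
The molecule carries 3 separate instances of an aldehyde (-CHO) meeting every constraint; each maps to a distinct set of atoms, giving 3 matches.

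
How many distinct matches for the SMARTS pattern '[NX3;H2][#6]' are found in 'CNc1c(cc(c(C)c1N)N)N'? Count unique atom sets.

3

[NX3;H2][#6] is the SMARTS for a primary amine: a trivalent nitrogen with two H attached to carbon.
The molecule carries 3 separate instances of a primary amino group (-NH2) meeting every constraint; each maps to a distinct set of atoms, giving 3 matches.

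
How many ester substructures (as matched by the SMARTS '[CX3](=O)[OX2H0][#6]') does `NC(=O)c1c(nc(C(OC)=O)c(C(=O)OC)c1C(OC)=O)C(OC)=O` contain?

[CX3](=O)[OX2H0][#6] is the SMARTS for an ester: a carbonyl carbon bonded to an oxygen that is itself bonded to carbon (no H on that O).
The molecule carries 4 separate instances of a methyl-ester group (-C(=O)OCH3) meeting every constraint; each maps to a distinct set of atoms, giving 4 matches.

4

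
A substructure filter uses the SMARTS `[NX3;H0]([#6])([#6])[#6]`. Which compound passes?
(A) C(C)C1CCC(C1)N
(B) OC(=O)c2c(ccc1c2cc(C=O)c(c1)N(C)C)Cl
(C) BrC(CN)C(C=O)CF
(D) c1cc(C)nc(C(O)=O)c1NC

B

[NX3;H0]([#6])([#6])[#6] describes a trivalent nitrogen with no H, bonded to three carbons (a tertiary amine).
(A) has a primary amino group (-NH2) but the nitrogen has H2, not H0 with three carbons.
(B) contains a dimethylamino group (-N(CH3)2), which satisfies every atom and bond constraint.
(C) has a primary amino group (-NH2) but the nitrogen has H2, not H0 with three carbons.
(D) has an N-methylamino group (-NHCH3) but the nitrogen still has one H (H1), not H0.
So the answer is (B).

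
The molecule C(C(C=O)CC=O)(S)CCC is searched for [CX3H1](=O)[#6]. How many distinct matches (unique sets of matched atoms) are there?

2

[CX3H1](=O)[#6] is the SMARTS for an aldehyde: an sp2 carbon with one H, double-bonded to O and single-bonded to carbon.
The molecule carries 2 separate instances of an aldehyde (-CHO) meeting every constraint; each maps to a distinct set of atoms, giving 2 matches.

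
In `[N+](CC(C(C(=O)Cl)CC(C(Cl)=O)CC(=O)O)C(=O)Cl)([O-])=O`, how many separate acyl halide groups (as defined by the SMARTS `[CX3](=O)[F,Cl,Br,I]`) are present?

3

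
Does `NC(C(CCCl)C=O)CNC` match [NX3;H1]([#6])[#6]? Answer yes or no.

The pattern [NX3;H1]([#6])[#6] describes a trivalent nitrogen with one H, bonded to two carbons — a secondary amine.
The molecule carries an N-methylamino group (-NHCH3), whose atoms satisfy every constraint of the query, so the pattern matches.

Yes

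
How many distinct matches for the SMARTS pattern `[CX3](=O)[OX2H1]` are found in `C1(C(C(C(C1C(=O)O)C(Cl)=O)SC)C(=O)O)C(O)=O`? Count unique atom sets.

3

[CX3](=O)[OX2H1] is the SMARTS for a carboxylic acid: an sp2 carbon double-bonded to O and single-bonded to an -OH oxygen.
The molecule carries 3 separate instances of a carboxylic acid group (-C(=O)OH) meeting every constraint; each maps to a distinct set of atoms, giving 3 matches.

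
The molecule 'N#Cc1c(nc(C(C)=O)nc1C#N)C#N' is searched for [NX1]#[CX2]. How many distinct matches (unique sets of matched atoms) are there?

3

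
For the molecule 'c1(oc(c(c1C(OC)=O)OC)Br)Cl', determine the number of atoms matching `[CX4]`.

Check the 13 heavy atoms by environment: 1× o (aromatic, X2) → no; 4× c (aromatic, X3) → no; 2× O (X2) → no; 2× C (X4) → match; 1× Cl (X1) → no; 1× C (X3) → no; 1× O (X1) → no; 1× Br (X1) → no.
That gives 2 matching atoms.

2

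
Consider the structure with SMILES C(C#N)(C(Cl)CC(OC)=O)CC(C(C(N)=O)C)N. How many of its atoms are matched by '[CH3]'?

2

Check the 18 heavy atoms by environment: 2× C (H3) → match; 4× C (H1) → no; 2× C (H2) → no; 3× C (H0) → no; 3× O (H0) → no; 2× N (H2) → no; 1× Cl (H0) → no; 1× N (H0) → no.
That gives 2 matching atoms.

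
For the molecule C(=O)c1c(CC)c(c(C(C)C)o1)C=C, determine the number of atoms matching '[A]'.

The query [A] means: A matches any aliphatic (non-aromatic) heavy atom.
Check the 14 heavy atoms by environment: 1× o (aromatic) → no; 4× c (aromatic) → no; 8× C → match; 1× O → match.
Summing the matching environments: 8 + 1 = 9 matching atoms.

9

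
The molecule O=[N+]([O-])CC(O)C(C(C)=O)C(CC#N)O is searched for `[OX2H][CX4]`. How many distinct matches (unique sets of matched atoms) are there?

2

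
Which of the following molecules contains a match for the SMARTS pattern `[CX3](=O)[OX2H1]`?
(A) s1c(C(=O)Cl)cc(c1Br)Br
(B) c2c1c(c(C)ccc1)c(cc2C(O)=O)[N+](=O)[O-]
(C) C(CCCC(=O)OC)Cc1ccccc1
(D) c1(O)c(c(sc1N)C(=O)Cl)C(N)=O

B

[CX3](=O)[OX2H1] describes an sp2 carbon double-bonded to O and single-bonded to an -OH oxygen (a carboxylic acid).
(A) has an acyl chloride (-C(=O)Cl) but the carbonyl is bonded to Cl, not to an -OH oxygen.
(B) contains a carboxylic acid group (-C(=O)OH), which satisfies every atom and bond constraint.
(C) has a methyl-ester group (-C(=O)OCH3) but the singly-bonded O has no H (OX2H0, not OX2H1).
(D) has a primary amide (-C(=O)NH2) but the carbonyl is bonded to N, not to an -OH oxygen.
So the answer is (B).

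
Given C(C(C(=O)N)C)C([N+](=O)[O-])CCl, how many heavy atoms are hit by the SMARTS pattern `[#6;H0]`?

1

The query [#6;H0] means: any carbon with no attached hydrogen.
Check the 12 heavy atoms by environment: 2× C (H2) → no; 2× C (H1) → no; 1× C (H3) → no; 1× N (charge +1, H0) → no; 1× O (charge -1, H0) → no; 2× O (H0) → no; 1× Cl (H0) → no; 1× C (H0) → match; 1× N (H2) → no.
That gives 1 matching atom.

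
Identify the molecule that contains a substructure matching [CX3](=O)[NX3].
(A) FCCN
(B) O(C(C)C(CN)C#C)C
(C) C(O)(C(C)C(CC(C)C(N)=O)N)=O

C

[CX3](=O)[NX3] describes a carbonyl carbon bonded to a trivalent nitrogen (an amide).
(A) has a primary amino group (-NH2) but the -NH2 is not attached to a carbonyl carbon.
(B) has a primary amino group (-NH2) but the -NH2 is not attached to a carbonyl carbon.
(C) contains a primary amide (-C(=O)NH2), which satisfies every atom and bond constraint.
So the answer is (C).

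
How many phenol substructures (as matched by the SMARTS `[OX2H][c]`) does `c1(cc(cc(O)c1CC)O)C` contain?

[OX2H][c] is the SMARTS for a phenol: a hydroxyl oxygen attached to an aromatic carbon.
The molecule carries 2 separate instances of a hydroxyl group (-OH) meeting every constraint; each maps to a distinct set of atoms, giving 2 matches.

2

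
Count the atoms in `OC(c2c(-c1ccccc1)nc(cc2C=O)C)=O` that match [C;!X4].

2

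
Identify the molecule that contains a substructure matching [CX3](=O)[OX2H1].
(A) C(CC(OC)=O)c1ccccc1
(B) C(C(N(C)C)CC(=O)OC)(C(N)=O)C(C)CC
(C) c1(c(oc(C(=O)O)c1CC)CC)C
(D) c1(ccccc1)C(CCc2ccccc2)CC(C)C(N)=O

C

[CX3](=O)[OX2H1] describes an sp2 carbon double-bonded to O and single-bonded to an -OH oxygen (a carboxylic acid).
(A) has a methyl-ester group (-C(=O)OCH3) but the singly-bonded O has no H (OX2H0, not OX2H1).
(B) has a primary amide (-C(=O)NH2) but the carbonyl is bonded to N, not to an -OH oxygen.
(C) contains a carboxylic acid group (-C(=O)OH), which satisfies every atom and bond constraint.
(D) has a primary amide (-C(=O)NH2) but the carbonyl is bonded to N, not to an -OH oxygen.
So the answer is (C).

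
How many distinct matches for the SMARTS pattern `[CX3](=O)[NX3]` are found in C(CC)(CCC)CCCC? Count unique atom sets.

0

[CX3](=O)[NX3] is the SMARTS for an amide: a carbonyl carbon bonded to a trivalent nitrogen.
No fragment in the molecule satisfies every constraint, giving 0 matches.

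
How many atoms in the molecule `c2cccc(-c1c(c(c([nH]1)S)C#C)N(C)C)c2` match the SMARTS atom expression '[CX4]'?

2

The query [CX4] means: C with X4: aliphatic carbon with exactly 4 total connections (bonds + H).
Check the 17 heavy atoms by environment: 1× n (aromatic, X3) → no; 10× c (aromatic, X3) → no; 1× S (X2) → no; 1× N (X3) → no; 2× C (X4) → match; 2× C (X2) → no.
That gives 2 matching atoms.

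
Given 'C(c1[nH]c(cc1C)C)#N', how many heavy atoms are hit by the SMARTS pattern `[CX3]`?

0

The query [CX3] means: C with X3: aliphatic carbon with exactly 3 total connections.
Check the 9 heavy atoms by environment: 1× n (aromatic, X3) → no; 4× c (aromatic, X3) → no; 2× C (X4) → no; 1× C (X2) → no; 1× N (X1) → no.
No environment satisfies the query, so 0 matching atoms.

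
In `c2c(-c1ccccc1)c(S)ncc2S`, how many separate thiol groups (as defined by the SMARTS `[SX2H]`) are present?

2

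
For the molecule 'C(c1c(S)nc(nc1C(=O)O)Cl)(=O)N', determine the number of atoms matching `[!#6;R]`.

2

The query [!#6;R] means: non-carbon atom that is part of a ring.
Check the 14 heavy atoms by environment: 2× n (aromatic, in 6-ring) → match; 4× c (aromatic, in 6-ring) → no; 1× S (acyclic) → no; 2× C (acyclic) → no; 3× O (acyclic) → no; 1× N (acyclic) → no; 1× Cl (acyclic) → no.
That gives 2 matching atoms.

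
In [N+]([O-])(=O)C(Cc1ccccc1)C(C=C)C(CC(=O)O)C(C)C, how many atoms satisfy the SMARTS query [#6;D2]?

8

The query [#6;D2] means: any carbon bonded to exactly two heavy atoms.
Check the 22 heavy atoms by environment: 3× C (D2) → match; 5× C (D3) → no; 1× N (charge +1, D3) → no; 1× O (charge -1, D1) → no; 3× O (D1) → no; 1× c (aromatic, D3) → no; 5× c (aromatic, D2) → match; 3× C (D1) → no.
Summing the matching environments: 3 + 5 = 8 matching atoms.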